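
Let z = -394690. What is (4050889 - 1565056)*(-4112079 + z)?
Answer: -11203075103577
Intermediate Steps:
(4050889 - 1565056)*(-4112079 + z) = (4050889 - 1565056)*(-4112079 - 394690) = 2485833*(-4506769) = -11203075103577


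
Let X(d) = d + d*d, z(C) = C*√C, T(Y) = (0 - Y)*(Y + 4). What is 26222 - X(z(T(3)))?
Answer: 35483 + 21*I*√21 ≈ 35483.0 + 96.234*I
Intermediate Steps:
T(Y) = -Y*(4 + Y) (T(Y) = (-Y)*(4 + Y) = -Y*(4 + Y))
z(C) = C^(3/2)
X(d) = d + d²
26222 - X(z(T(3))) = 26222 - (-1*3*(4 + 3))^(3/2)*(1 + (-1*3*(4 + 3))^(3/2)) = 26222 - (-1*3*7)^(3/2)*(1 + (-1*3*7)^(3/2)) = 26222 - (-21)^(3/2)*(1 + (-21)^(3/2)) = 26222 - (-21*I*√21)*(1 - 21*I*√21) = 26222 - (-21)*I*√21*(1 - 21*I*√21) = 26222 + 21*I*√21*(1 - 21*I*√21)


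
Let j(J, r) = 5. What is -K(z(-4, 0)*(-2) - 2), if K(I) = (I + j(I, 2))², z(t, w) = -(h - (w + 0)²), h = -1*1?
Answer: -1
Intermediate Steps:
h = -1
z(t, w) = 1 + w² (z(t, w) = -(-1 - (w + 0)²) = -(-1 - w²) = 1 + w²)
K(I) = (5 + I)² (K(I) = (I + 5)² = (5 + I)²)
-K(z(-4, 0)*(-2) - 2) = -(5 + ((1 + 0²)*(-2) - 2))² = -(5 + ((1 + 0)*(-2) - 2))² = -(5 + (1*(-2) - 2))² = -(5 + (-2 - 2))² = -(5 - 4)² = -1*1² = -1*1 = -1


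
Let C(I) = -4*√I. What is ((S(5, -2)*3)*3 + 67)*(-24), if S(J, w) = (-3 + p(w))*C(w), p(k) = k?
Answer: -1608 - 4320*I*√2 ≈ -1608.0 - 6109.4*I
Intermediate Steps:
S(J, w) = -4*√w*(-3 + w) (S(J, w) = (-3 + w)*(-4*√w) = -4*√w*(-3 + w))
((S(5, -2)*3)*3 + 67)*(-24) = (((4*√(-2)*(3 - 1*(-2)))*3)*3 + 67)*(-24) = (((4*(I*√2)*(3 + 2))*3)*3 + 67)*(-24) = (((4*(I*√2)*5)*3)*3 + 67)*(-24) = (((20*I*√2)*3)*3 + 67)*(-24) = ((60*I*√2)*3 + 67)*(-24) = (180*I*√2 + 67)*(-24) = (67 + 180*I*√2)*(-24) = -1608 - 4320*I*√2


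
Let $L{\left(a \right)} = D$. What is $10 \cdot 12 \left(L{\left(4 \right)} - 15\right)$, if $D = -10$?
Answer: $-3000$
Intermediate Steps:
$L{\left(a \right)} = -10$
$10 \cdot 12 \left(L{\left(4 \right)} - 15\right) = 10 \cdot 12 \left(-10 - 15\right) = 120 \left(-25\right) = -3000$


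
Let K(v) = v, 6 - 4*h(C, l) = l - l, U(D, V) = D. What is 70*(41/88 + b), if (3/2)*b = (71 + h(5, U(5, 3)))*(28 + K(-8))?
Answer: 8936305/132 ≈ 67699.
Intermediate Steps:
h(C, l) = 3/2 (h(C, l) = 3/2 - (l - l)/4 = 3/2 - ¼*0 = 3/2 + 0 = 3/2)
b = 2900/3 (b = 2*((71 + 3/2)*(28 - 8))/3 = 2*((145/2)*20)/3 = (⅔)*1450 = 2900/3 ≈ 966.67)
70*(41/88 + b) = 70*(41/88 + 2900/3) = 70*(255323/264) = 8936305/132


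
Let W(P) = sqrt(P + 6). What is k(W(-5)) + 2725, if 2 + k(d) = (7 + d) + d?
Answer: 2732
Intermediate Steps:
W(P) = sqrt(6 + P)
k(d) = 5 + 2*d (k(d) = -2 + ((7 + d) + d) = -2 + (7 + 2*d) = 5 + 2*d)
k(W(-5)) + 2725 = (5 + 2*sqrt(6 - 5)) + 2725 = (5 + 2*sqrt(1)) + 2725 = (5 + 2*1) + 2725 = (5 + 2) + 2725 = 7 + 2725 = 2732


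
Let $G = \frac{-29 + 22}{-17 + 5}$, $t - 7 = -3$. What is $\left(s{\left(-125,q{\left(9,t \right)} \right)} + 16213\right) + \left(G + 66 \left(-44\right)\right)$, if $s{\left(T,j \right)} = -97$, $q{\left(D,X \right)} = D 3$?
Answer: $\frac{158551}{12} \approx 13213.0$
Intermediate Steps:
$t = 4$ ($t = 7 - 3 = 4$)
$q{\left(D,X \right)} = 3 D$
$G = \frac{7}{12}$ ($G = - \frac{7}{-12} = \left(-7\right) \left(- \frac{1}{12}\right) = \frac{7}{12} \approx 0.58333$)
$\left(s{\left(-125,q{\left(9,t \right)} \right)} + 16213\right) + \left(G + 66 \left(-44\right)\right) = \left(-97 + 16213\right) + \left(\frac{7}{12} + 66 \left(-44\right)\right) = 16116 + \left(\frac{7}{12} - 2904\right) = 16116 - \frac{34841}{12} = \frac{158551}{12}$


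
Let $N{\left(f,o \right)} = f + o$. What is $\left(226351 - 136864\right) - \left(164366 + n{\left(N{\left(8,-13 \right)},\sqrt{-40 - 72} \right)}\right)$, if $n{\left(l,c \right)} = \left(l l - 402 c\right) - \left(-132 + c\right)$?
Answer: $-75036 + 1612 i \sqrt{7} \approx -75036.0 + 4265.0 i$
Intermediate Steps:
$n{\left(l,c \right)} = 132 + l^{2} - 403 c$ ($n{\left(l,c \right)} = \left(l^{2} - 402 c\right) - \left(-132 + c\right) = 132 + l^{2} - 403 c$)
$\left(226351 - 136864\right) - \left(164366 + n{\left(N{\left(8,-13 \right)},\sqrt{-40 - 72} \right)}\right) = \left(226351 - 136864\right) - \left(164498 + \left(8 - 13\right)^{2} - 403 \sqrt{-40 - 72}\right) = 89487 - \left(164523 - 1612 i \sqrt{7}\right) = -75036 + 1612 i \sqrt{7}$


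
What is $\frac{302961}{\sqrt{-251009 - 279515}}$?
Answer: $- \frac{302961 i \sqrt{132631}}{265262} \approx - 415.94 i$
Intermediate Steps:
$\frac{302961}{\sqrt{-251009 - 279515}} = \frac{302961}{\sqrt{-530524}} = \frac{302961}{2 i \sqrt{132631}} = 302961 \left(- \frac{i \sqrt{132631}}{265262}\right) = - \frac{302961 i \sqrt{132631}}{265262}$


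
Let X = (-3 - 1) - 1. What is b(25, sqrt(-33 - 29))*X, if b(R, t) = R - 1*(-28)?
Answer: -265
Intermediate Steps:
b(R, t) = 28 + R (b(R, t) = R + 28 = 28 + R)
X = -5 (X = -4 - 1 = -5)
b(25, sqrt(-33 - 29))*X = (28 + 25)*(-5) = 53*(-5) = -265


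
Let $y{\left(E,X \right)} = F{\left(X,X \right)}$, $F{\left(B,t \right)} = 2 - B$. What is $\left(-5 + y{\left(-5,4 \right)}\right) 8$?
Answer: $-56$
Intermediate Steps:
$y{\left(E,X \right)} = 2 - X$
$\left(-5 + y{\left(-5,4 \right)}\right) 8 = \left(-5 + \left(2 - 4\right)\right) 8 = \left(-5 - 2\right) 8 = \left(-7\right) 8 = -56$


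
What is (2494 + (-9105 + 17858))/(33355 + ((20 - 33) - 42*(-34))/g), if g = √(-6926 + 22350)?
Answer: 385747746496/1144004141825 - 8487736*√241/1144004141825 ≈ 0.33708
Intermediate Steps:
g = 8*√241 (g = √15424 = 8*√241 ≈ 124.19)
(2494 + (-9105 + 17858))/(33355 + ((20 - 33) - 42*(-34))/g) = (2494 + (-9105 + 17858))/(33355 + ((20 - 33) - 42*(-34))/((8*√241))) = (2494 + 8753)/(33355 + (-13 + 1428)*(√241/1928)) = 11247/(33355 + 1415*(√241/1928)) = 11247/(33355 + 1415*√241/1928)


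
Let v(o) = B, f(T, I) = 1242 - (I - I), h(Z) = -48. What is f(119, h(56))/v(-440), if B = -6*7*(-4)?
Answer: 207/28 ≈ 7.3929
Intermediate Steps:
B = 168 (B = -42*(-4) = 168)
f(T, I) = 1242 (f(T, I) = 1242 - 1*0 = 1242 + 0 = 1242)
v(o) = 168
f(119, h(56))/v(-440) = 1242/168 = 1242*(1/168) = 207/28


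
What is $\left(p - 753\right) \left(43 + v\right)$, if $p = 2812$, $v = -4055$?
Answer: $-8260708$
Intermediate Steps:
$\left(p - 753\right) \left(43 + v\right) = \left(2812 - 753\right) \left(43 - 4055\right) = 2059 \left(-4012\right) = -8260708$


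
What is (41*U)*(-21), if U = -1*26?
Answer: 22386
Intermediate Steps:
U = -26
(41*U)*(-21) = (41*(-26))*(-21) = -1066*(-21) = 22386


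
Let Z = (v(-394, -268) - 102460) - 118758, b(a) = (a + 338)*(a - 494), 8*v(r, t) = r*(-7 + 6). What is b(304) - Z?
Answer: 396755/4 ≈ 99189.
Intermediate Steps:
v(r, t) = -r/8 (v(r, t) = (r*(-7 + 6))/8 = (r*(-1))/8 = (-r)/8 = -r/8)
b(a) = (-494 + a)*(338 + a) (b(a) = (338 + a)*(-494 + a) = (-494 + a)*(338 + a))
Z = -884675/4 (Z = (-⅛*(-394) - 102460) - 118758 = (197/4 - 102460) - 118758 = -409643/4 - 118758 = -884675/4 ≈ -2.2117e+5)
b(304) - Z = (-166972 + 304² - 156*304) - 1*(-884675/4) = (-166972 + 92416 - 47424) + 884675/4 = -121980 + 884675/4 = 396755/4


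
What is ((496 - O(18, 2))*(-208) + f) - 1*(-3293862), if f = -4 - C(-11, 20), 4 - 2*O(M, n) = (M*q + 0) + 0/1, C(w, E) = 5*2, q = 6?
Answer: 3179864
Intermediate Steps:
C(w, E) = 10
O(M, n) = 2 - 3*M (O(M, n) = 2 - ((M*6 + 0) + 0/1)/2 = 2 - ((6*M + 0) + 0*1)/2 = 2 - (6*M + 0)/2 = 2 - 3*M)
f = -14 (f = -4 - 1*10 = -4 - 10 = -14)
((496 - O(18, 2))*(-208) + f) - 1*(-3293862) = ((496 - (2 - 3*18))*(-208) - 14) - 1*(-3293862) = ((496 - (2 - 54))*(-208) - 14) + 3293862 = ((496 - 1*(-52))*(-208) - 14) + 3293862 = ((496 + 52)*(-208) - 14) + 3293862 = (548*(-208) - 14) + 3293862 = (-113984 - 14) + 3293862 = -113998 + 3293862 = 3179864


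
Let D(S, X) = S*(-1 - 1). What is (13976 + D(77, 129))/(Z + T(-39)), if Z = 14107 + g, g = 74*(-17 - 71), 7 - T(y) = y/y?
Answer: 13822/7601 ≈ 1.8184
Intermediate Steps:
T(y) = 6 (T(y) = 7 - y/y = 7 - 1*1 = 7 - 1 = 6)
g = -6512 (g = 74*(-88) = -6512)
Z = 7595 (Z = 14107 - 6512 = 7595)
D(S, X) = -2*S (D(S, X) = S*(-2) = -2*S)
(13976 + D(77, 129))/(Z + T(-39)) = (13976 - 2*77)/(7595 + 6) = (13976 - 154)/7601 = 13822*(1/7601) = 13822/7601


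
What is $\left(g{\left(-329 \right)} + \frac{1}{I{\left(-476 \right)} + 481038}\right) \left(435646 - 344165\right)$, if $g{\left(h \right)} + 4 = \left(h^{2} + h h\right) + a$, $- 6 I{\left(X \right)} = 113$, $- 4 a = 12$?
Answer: $\frac{57154743970588511}{2886115} \approx 1.9803 \cdot 10^{10}$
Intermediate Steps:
$a = -3$ ($a = \left(- \frac{1}{4}\right) 12 = -3$)
$I{\left(X \right)} = - \frac{113}{6}$ ($I{\left(X \right)} = \left(- \frac{1}{6}\right) 113 = - \frac{113}{6}$)
$g{\left(h \right)} = -7 + 2 h^{2}$ ($g{\left(h \right)} = -4 - \left(3 - h^{2} - h h\right) = -4 + \left(\left(h^{2} + h^{2}\right) - 3\right) = -4 + \left(2 h^{2} - 3\right) = -4 + \left(-3 + 2 h^{2}\right) = -7 + 2 h^{2}$)
$\left(g{\left(-329 \right)} + \frac{1}{I{\left(-476 \right)} + 481038}\right) \left(435646 - 344165\right) = \left(\left(-7 + 2 \left(-329\right)^{2}\right) + \frac{1}{- \frac{113}{6} + 481038}\right) \left(435646 - 344165\right) = \left(\left(-7 + 2 \cdot 108241\right) + \frac{1}{\frac{2886115}{6}}\right) 91481 = \left(\left(-7 + 216482\right) + \frac{6}{2886115}\right) 91481 = \left(216475 + \frac{6}{2886115}\right) 91481 = \frac{624771744631}{2886115} \cdot 91481 = \frac{57154743970588511}{2886115}$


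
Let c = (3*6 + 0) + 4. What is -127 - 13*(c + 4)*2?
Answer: -803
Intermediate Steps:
c = 22 (c = (18 + 0) + 4 = 18 + 4 = 22)
-127 - 13*(c + 4)*2 = -127 - 13*(22 + 4)*2 = -127 - 338*2 = -127 - 13*52 = -127 - 676 = -803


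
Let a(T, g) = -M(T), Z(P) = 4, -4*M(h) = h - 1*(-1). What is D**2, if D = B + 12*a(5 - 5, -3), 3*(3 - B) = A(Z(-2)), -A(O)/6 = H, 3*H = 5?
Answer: 784/9 ≈ 87.111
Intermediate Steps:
M(h) = -1/4 - h/4 (M(h) = -(h - 1*(-1))/4 = -(h + 1)/4 = -(1 + h)/4 = -1/4 - h/4)
H = 5/3 (H = (1/3)*5 = 5/3 ≈ 1.6667)
A(O) = -10 (A(O) = -6*5/3 = -10)
a(T, g) = 1/4 + T/4 (a(T, g) = -(-1/4 - T/4) = 1/4 + T/4)
B = 19/3 (B = 3 - 1/3*(-10) = 3 + 10/3 = 19/3 ≈ 6.3333)
D = 28/3 (D = 19/3 + 12*(1/4 + (5 - 5)/4) = 19/3 + 12*(1/4 + (1/4)*0) = 19/3 + 12*(1/4 + 0) = 19/3 + 12*(1/4) = 19/3 + 3 = 28/3 ≈ 9.3333)
D**2 = (28/3)**2 = 784/9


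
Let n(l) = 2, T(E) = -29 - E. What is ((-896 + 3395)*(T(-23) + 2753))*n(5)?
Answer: 13729506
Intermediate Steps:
((-896 + 3395)*(T(-23) + 2753))*n(5) = ((-896 + 3395)*((-29 - 1*(-23)) + 2753))*2 = (2499*((-29 + 23) + 2753))*2 = (2499*(-6 + 2753))*2 = (2499*2747)*2 = 6864753*2 = 13729506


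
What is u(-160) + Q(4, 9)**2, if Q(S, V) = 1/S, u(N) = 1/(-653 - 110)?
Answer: 747/12208 ≈ 0.061189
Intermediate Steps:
u(N) = -1/763 (u(N) = 1/(-763) = -1/763)
u(-160) + Q(4, 9)**2 = -1/763 + (1/4)**2 = -1/763 + 1/16 = 747/12208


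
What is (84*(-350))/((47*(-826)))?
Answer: 2100/2773 ≈ 0.75730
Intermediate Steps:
(84*(-350))/((47*(-826))) = -29400/(-38822) = -29400*(-1/38822) = 2100/2773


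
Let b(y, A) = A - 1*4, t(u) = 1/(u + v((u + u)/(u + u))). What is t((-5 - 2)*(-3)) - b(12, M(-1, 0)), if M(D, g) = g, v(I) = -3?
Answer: 73/18 ≈ 4.0556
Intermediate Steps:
t(u) = 1/(-3 + u) (t(u) = 1/(u - 3) = 1/(-3 + u))
b(y, A) = -4 + A (b(y, A) = A - 4 = -4 + A)
t((-5 - 2)*(-3)) - b(12, M(-1, 0)) = 1/(-3 + (-5 - 2)*(-3)) - (-4 + 0) = 1/(-3 - 7*(-3)) - 1*(-4) = 1/(-3 + 21) + 4 = 1/18 + 4 = 73/18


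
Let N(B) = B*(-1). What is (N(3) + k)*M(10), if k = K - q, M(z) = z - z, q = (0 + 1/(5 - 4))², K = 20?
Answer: 0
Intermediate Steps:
q = 1 (q = (0 + 1/1)² = (0 + 1)² = 1² = 1)
N(B) = -B
M(z) = 0
k = 19 (k = 20 - 1*1 = 20 - 1 = 19)
(N(3) + k)*M(10) = (-1*3 + 19)*0 = (-3 + 19)*0 = 16*0 = 0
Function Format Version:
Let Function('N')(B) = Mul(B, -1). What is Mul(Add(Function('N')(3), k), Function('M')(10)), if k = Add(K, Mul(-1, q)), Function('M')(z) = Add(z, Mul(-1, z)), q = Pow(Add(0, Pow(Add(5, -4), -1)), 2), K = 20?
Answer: 0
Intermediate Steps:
q = 1 (q = Pow(Add(0, Pow(1, -1)), 2) = Pow(Add(0, 1), 2) = Pow(1, 2) = 1)
Function('N')(B) = Mul(-1, B)
Function('M')(z) = 0
k = 19 (k = Add(20, Mul(-1, 1)) = Add(20, -1) = 19)
Mul(Add(Function('N')(3), k), Function('M')(10)) = Mul(Add(Mul(-1, 3), 19), 0) = Mul(Add(-3, 19), 0) = Mul(16, 0) = 0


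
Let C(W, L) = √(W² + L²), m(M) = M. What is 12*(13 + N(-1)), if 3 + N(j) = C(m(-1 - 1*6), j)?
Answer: 120 + 60*√2 ≈ 204.85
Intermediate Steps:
C(W, L) = √(L² + W²)
N(j) = -3 + √(49 + j²) (N(j) = -3 + √(j² + (-1 - 1*6)²) = -3 + √(j² + (-1 - 6)²) = -3 + √(j² + (-7)²) = -3 + √(j² + 49) = -3 + √(49 + j²))
12*(13 + N(-1)) = 12*(13 + (-3 + √(49 + (-1)²))) = 12*(13 + (-3 + √(49 + 1))) = 12*(13 + (-3 + √50)) = 12*(13 + (-3 + 5*√2)) = 12*(10 + 5*√2) = 120 + 60*√2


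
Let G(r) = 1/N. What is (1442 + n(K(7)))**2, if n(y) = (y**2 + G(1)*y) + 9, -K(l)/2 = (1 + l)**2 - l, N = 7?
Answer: 10204030225/49 ≈ 2.0825e+8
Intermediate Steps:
G(r) = 1/7
K(l) = -2*(1 + l)**2 + 2*l (K(l) = -2*((1 + l)**2 - l) = -2*(1 + l)**2 + 2*l)
n(y) = 9 + y**2 + y/7 (n(y) = (y**2 + y/7) + 9 = 9 + y**2 + y/7)
(1442 + n(K(7)))**2 = (1442 + (9 + (-2*(1 + 7)**2 + 2*7)**2 + (-2*(1 + 7)**2 + 2*7)/7))**2 = (1442 + (9 + (-2*8**2 + 14)**2 + (-2*8**2 + 14)/7))**2 = (1442 + (9 + (-2*64 + 14)**2 + (-2*64 + 14)/7))**2 = (1442 + (9 + (-128 + 14)**2 + (-128 + 14)/7))**2 = (1442 + (9 + (-114)**2 + (1/7)*(-114)))**2 = (1442 + (9 + 12996 - 114/7))**2 = (1442 + 90921/7)**2 = (101015/7)**2 = 10204030225/49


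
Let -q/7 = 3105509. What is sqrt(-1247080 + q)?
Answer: I*sqrt(22985643) ≈ 4794.3*I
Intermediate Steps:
q = -21738563 (q = -7*3105509 = -21738563)
sqrt(-1247080 + q) = sqrt(-1247080 - 21738563) = sqrt(-22985643) = I*sqrt(22985643)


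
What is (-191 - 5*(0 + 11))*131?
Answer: -32226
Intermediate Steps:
(-191 - 5*(0 + 11))*131 = (-191 - 5*11)*131 = (-191 - 55)*131 = -246*131 = -32226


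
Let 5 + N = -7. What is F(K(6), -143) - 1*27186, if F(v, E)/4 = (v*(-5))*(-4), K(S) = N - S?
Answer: -28626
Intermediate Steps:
N = -12 (N = -5 - 7 = -12)
K(S) = -12 - S
F(v, E) = 80*v (F(v, E) = 4*((v*(-5))*(-4)) = 4*(-5*v*(-4)) = 4*(20*v) = 80*v)
F(K(6), -143) - 1*27186 = 80*(-12 - 1*6) - 1*27186 = 80*(-12 - 6) - 27186 = 80*(-18) - 27186 = -1440 - 27186 = -28626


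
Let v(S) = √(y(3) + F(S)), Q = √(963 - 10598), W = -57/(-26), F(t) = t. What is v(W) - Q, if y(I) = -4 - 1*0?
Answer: I*(-√9635 + √1222/26) ≈ -96.813*I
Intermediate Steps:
W = 57/26 (W = -57*(-1/26) = 57/26 ≈ 2.1923)
y(I) = -4 (y(I) = -4 + 0 = -4)
Q = I*√9635 (Q = √(-9635) = I*√9635 ≈ 98.158*I)
v(S) = √(-4 + S)
v(W) - Q = √(-4 + 57/26) - I*√9635 = √(-47/26) - I*√9635 = I*√1222/26 - I*√9635 = -I*√9635 + I*√1222/26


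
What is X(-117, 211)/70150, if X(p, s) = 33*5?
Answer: 33/14030 ≈ 0.0023521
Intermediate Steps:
X(p, s) = 165
X(-117, 211)/70150 = 165/70150 = 165*(1/70150) = 33/14030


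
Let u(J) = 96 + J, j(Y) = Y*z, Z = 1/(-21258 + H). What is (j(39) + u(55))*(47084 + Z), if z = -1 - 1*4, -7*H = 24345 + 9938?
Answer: -379304748636/183089 ≈ -2.0717e+6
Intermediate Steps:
H = -34283/7 (H = -(24345 + 9938)/7 = -⅐*34283 = -34283/7 ≈ -4897.6)
z = -5 (z = -1 - 4 = -5)
Z = -7/183089 (Z = 1/(-21258 - 34283/7) = 1/(-183089/7) = -7/183089 ≈ -3.8233e-5)
j(Y) = -5*Y (j(Y) = Y*(-5) = -5*Y)
(j(39) + u(55))*(47084 + Z) = (-5*39 + (96 + 55))*(47084 - 7/183089) = (-195 + 151)*(8620562469/183089) = -44*8620562469/183089 = -379304748636/183089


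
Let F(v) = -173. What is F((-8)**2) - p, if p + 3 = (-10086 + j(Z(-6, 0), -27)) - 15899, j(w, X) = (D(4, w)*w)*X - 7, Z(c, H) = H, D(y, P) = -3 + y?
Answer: 25822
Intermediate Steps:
j(w, X) = -7 + X*w (j(w, X) = ((-3 + 4)*w)*X - 7 = (1*w)*X - 7 = w*X - 7 = X*w - 7 = -7 + X*w)
p = -25995 (p = -3 + ((-10086 + (-7 - 27*0)) - 15899) = -3 + ((-10086 + (-7 + 0)) - 15899) = -3 + ((-10086 - 7) - 15899) = -3 + (-10093 - 15899) = -3 - 25992 = -25995)
F((-8)**2) - p = -173 - 1*(-25995) = -173 + 25995 = 25822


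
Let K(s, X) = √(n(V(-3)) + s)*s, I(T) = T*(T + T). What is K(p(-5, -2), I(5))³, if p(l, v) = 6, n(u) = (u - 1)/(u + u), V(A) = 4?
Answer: 1377*√102/4 ≈ 3476.8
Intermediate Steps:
I(T) = 2*T² (I(T) = T*(2*T) = 2*T²)
n(u) = (-1 + u)/(2*u) (n(u) = (-1 + u)/((2*u)) = (-1 + u)*(1/(2*u)) = (-1 + u)/(2*u))
K(s, X) = s*√(3/8 + s) (K(s, X) = √((½)*(-1 + 4)/4 + s)*s = √((½)*(¼)*3 + s)*s = √(3/8 + s)*s = s*√(3/8 + s))
K(p(-5, -2), I(5))³ = ((¼)*6*√(6 + 16*6))³ = ((¼)*6*√(6 + 96))³ = ((¼)*6*√102)³ = (3*√102/2)³ = 1377*√102/4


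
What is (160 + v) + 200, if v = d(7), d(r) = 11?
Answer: 371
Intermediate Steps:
v = 11
(160 + v) + 200 = (160 + 11) + 200 = 171 + 200 = 371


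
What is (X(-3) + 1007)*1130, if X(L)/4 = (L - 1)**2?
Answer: 1210230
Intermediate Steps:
X(L) = 4*(-1 + L)**2 (X(L) = 4*(L - 1)**2 = 4*(-1 + L)**2)
(X(-3) + 1007)*1130 = (4*(-1 - 3)**2 + 1007)*1130 = (4*(-4)**2 + 1007)*1130 = (4*16 + 1007)*1130 = (64 + 1007)*1130 = 1071*1130 = 1210230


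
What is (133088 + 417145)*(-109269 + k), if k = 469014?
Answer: 197943570585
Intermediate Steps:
(133088 + 417145)*(-109269 + k) = (133088 + 417145)*(-109269 + 469014) = 550233*359745 = 197943570585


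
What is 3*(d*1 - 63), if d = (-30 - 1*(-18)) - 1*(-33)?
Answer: -126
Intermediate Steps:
d = 21 (d = (-30 + 18) + 33 = -12 + 33 = 21)
3*(d*1 - 63) = 3*(21*1 - 63) = 3*(21 - 63) = 3*(-42) = -126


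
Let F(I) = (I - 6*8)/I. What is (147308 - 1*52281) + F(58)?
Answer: 2755788/29 ≈ 95027.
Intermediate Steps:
F(I) = (-48 + I)/I (F(I) = (I - 48)/I = (-48 + I)/I)
(147308 - 1*52281) + F(58) = (147308 - 1*52281) + (-48 + 58)/58 = (147308 - 52281) + (1/58)*10 = 95027 + 5/29 = 2755788/29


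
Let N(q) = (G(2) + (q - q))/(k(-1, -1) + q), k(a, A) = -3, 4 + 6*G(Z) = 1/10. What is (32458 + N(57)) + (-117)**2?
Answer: 49838747/1080 ≈ 46147.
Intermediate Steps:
G(Z) = -13/20 (G(Z) = -2/3 + (1/6)/10 = -2/3 + (1/6)*(1/10) = -2/3 + 1/60 = -13/20)
N(q) = -13/(20*(-3 + q)) (N(q) = (-13/20 + (q - q))/(-3 + q) = (-13/20 + 0)/(-3 + q) = -13/(20*(-3 + q)))
(32458 + N(57)) + (-117)**2 = (32458 - 13/(-60 + 20*57)) + (-117)**2 = (32458 - 13/(-60 + 1140)) + 13689 = (32458 - 13/1080) + 13689 = 35054627/1080 + 13689 = 49838747/1080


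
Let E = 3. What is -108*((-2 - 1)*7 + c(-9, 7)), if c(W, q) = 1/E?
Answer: 2232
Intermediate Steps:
c(W, q) = ⅓ (c(W, q) = 1/3 = ⅓)
-108*((-2 - 1)*7 + c(-9, 7)) = -108*((-2 - 1)*7 + ⅓) = -108*(-3*7 + ⅓) = -108*(-21 + ⅓) = -108*(-62/3) = 2232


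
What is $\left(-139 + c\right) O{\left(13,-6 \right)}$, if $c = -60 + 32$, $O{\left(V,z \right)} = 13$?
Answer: $-2171$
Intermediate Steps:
$c = -28$
$\left(-139 + c\right) O{\left(13,-6 \right)} = \left(-139 - 28\right) 13 = \left(-167\right) 13 = -2171$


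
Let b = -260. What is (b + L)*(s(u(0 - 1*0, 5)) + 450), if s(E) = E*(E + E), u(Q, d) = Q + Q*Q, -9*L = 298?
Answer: -131900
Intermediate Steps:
L = -298/9 (L = -1/9*298 = -298/9 ≈ -33.111)
u(Q, d) = Q + Q**2
s(E) = 2*E**2 (s(E) = E*(2*E) = 2*E**2)
(b + L)*(s(u(0 - 1*0, 5)) + 450) = (-260 - 298/9)*(2*((0 - 1*0)*(1 + (0 - 1*0)))**2 + 450) = -2638*(2*((0 + 0)*(1 + (0 + 0)))**2 + 450)/9 = -2638*(2*(0*(1 + 0))**2 + 450)/9 = -2638*(2*(0*1)**2 + 450)/9 = -2638*(2*0**2 + 450)/9 = -2638*(2*0 + 450)/9 = -2638*(0 + 450)/9 = -2638/9*450 = -131900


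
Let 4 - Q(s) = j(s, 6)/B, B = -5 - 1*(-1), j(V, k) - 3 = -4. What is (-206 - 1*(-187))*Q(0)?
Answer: -285/4 ≈ -71.250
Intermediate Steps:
j(V, k) = -1 (j(V, k) = 3 - 4 = -1)
B = -4 (B = -5 + 1 = -4)
Q(s) = 15/4 (Q(s) = 4 - (-1)/(-4) = 4 - (-1)*(-1)/4 = 4 - 1*¼ = 4 - ¼ = 15/4)
(-206 - 1*(-187))*Q(0) = (-206 - 1*(-187))*(15/4) = (-206 + 187)*(15/4) = -19*15/4 = -285/4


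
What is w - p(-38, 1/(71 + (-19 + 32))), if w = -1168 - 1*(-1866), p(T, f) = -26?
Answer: 724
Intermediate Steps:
w = 698 (w = -1168 + 1866 = 698)
w - p(-38, 1/(71 + (-19 + 32))) = 698 - 1*(-26) = 698 + 26 = 724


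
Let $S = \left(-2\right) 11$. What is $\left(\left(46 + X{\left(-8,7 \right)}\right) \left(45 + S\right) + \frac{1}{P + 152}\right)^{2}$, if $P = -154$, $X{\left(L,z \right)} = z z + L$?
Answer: $\frac{16008001}{4} \approx 4.002 \cdot 10^{6}$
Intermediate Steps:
$X{\left(L,z \right)} = L + z^{2}$ ($X{\left(L,z \right)} = z^{2} + L = L + z^{2}$)
$S = -22$
$\left(\left(46 + X{\left(-8,7 \right)}\right) \left(45 + S\right) + \frac{1}{P + 152}\right)^{2} = \left(\left(46 - \left(8 - 7^{2}\right)\right) \left(45 - 22\right) + \frac{1}{-154 + 152}\right)^{2} = \left(\left(46 + \left(-8 + 49\right)\right) 23 + \frac{1}{-2}\right)^{2} = \left(\left(46 + 41\right) 23 - \frac{1}{2}\right)^{2} = \left(87 \cdot 23 - \frac{1}{2}\right)^{2} = \left(2001 - \frac{1}{2}\right)^{2} = \left(\frac{4001}{2}\right)^{2} = \frac{16008001}{4}$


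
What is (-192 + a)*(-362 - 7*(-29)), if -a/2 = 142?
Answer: 75684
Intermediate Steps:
a = -284 (a = -2*142 = -284)
(-192 + a)*(-362 - 7*(-29)) = (-192 - 284)*(-362 - 7*(-29)) = -476*(-362 + 203) = -476*(-159) = 75684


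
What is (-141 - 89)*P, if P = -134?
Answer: 30820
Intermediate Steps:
(-141 - 89)*P = (-141 - 89)*(-134) = -230*(-134) = 30820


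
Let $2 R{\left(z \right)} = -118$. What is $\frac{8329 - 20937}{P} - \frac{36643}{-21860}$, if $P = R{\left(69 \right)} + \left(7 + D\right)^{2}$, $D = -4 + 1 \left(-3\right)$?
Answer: $\frac{277772817}{1289740} \approx 215.37$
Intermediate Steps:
$D = -7$ ($D = -4 - 3 = -7$)
$R{\left(z \right)} = -59$ ($R{\left(z \right)} = \frac{1}{2} \left(-118\right) = -59$)
$P = -59$ ($P = -59 + \left(7 - 7\right)^{2} = -59 + 0^{2} = -59 + 0 = -59$)
$\frac{8329 - 20937}{P} - \frac{36643}{-21860} = \frac{8329 - 20937}{-59} - \frac{36643}{-21860} = \left(8329 - 20937\right) \left(- \frac{1}{59}\right) - - \frac{36643}{21860} = \left(-12608\right) \left(- \frac{1}{59}\right) + \frac{36643}{21860} = \frac{12608}{59} + \frac{36643}{21860} = \frac{277772817}{1289740}$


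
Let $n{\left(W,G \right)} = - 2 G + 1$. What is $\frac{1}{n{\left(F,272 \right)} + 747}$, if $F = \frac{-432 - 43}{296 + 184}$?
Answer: $\frac{1}{204} \approx 0.004902$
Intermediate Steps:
$F = - \frac{95}{96}$ ($F = - \frac{475}{480} = \left(-475\right) \frac{1}{480} = - \frac{95}{96} \approx -0.98958$)
$n{\left(W,G \right)} = 1 - 2 G$
$\frac{1}{n{\left(F,272 \right)} + 747} = \frac{1}{\left(1 - 544\right) + 747} = \frac{1}{-543 + 747} = \frac{1}{204}$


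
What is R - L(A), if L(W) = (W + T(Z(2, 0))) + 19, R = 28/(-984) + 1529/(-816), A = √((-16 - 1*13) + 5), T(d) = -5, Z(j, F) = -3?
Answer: -532025/33456 - 2*I*√6 ≈ -15.902 - 4.899*I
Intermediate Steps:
A = 2*I*√6 (A = √((-16 - 13) + 5) = √(-29 + 5) = √(-24) = 2*I*√6 ≈ 4.899*I)
R = -63641/33456 (R = 28*(-1/984) + 1529*(-1/816) = -7/246 - 1529/816 = -63641/33456 ≈ -1.9022)
L(W) = 14 + W (L(W) = (W - 5) + 19 = (-5 + W) + 19 = 14 + W)
R - L(A) = -63641/33456 - (14 + 2*I*√6) = -63641/33456 + (-14 - 2*I*√6) = -532025/33456 - 2*I*√6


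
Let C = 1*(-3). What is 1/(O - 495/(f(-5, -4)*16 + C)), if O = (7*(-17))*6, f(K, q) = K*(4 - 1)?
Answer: -27/19223 ≈ -0.0014046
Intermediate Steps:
C = -3
f(K, q) = 3*K (f(K, q) = K*3 = 3*K)
O = -714 (O = -119*6 = -714)
1/(O - 495/(f(-5, -4)*16 + C)) = 1/(-714 - 495/((3*(-5))*16 - 3)) = 1/(-714 - 495/(-15*16 - 3)) = 1/(-714 - 495/(-240 - 3)) = 1/(-714 - 495/(-243)) = 1/(-714 - 495*(-1/243)) = 1/(-714 + 55/27) = 1/(-19223/27) = -27/19223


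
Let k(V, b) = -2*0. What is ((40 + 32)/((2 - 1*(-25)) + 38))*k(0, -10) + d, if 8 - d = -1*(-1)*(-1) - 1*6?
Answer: 15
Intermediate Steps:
k(V, b) = 0
d = 15 (d = 8 - (-1*(-1)*(-1) - 1*6) = 8 - (1*(-1) - 6) = 8 - (-1 - 6) = 8 - 1*(-7) = 8 + 7 = 15)
((40 + 32)/((2 - 1*(-25)) + 38))*k(0, -10) + d = ((40 + 32)/((2 - 1*(-25)) + 38))*0 + 15 = (72/((2 + 25) + 38))*0 + 15 = (72/(27 + 38))*0 + 15 = (72/65)*0 + 15 = 0 + 15 = 15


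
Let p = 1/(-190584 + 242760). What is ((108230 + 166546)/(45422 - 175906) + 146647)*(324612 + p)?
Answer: 81021367430282120309/1702033296 ≈ 4.7603e+10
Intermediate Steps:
p = 1/52176 ≈ 1.9166e-5
((108230 + 166546)/(45422 - 175906) + 146647)*(324612 + p) = ((108230 + 166546)/(45422 - 175906) + 146647)*(324612 + 1/52176) = (274776/(-130484) + 146647)*(16936955713/52176) = (274776*(-1/130484) + 146647)*(16936955713/52176) = (-68694/32621 + 146647)*(16936955713/52176) = (4783703093/32621)*(16936955713/52176) = 81021367430282120309/1702033296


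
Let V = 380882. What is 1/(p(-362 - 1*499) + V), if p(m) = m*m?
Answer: 1/1122203 ≈ 8.9110e-7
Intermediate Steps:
p(m) = m**2
1/(p(-362 - 1*499) + V) = 1/((-362 - 1*499)**2 + 380882) = 1/((-362 - 499)**2 + 380882) = 1/((-861)**2 + 380882) = 1/(741321 + 380882) = 1/1122203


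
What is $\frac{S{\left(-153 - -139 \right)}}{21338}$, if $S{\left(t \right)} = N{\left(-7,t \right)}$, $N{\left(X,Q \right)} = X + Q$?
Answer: $- \frac{21}{21338} \approx -0.00098416$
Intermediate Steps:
$N{\left(X,Q \right)} = Q + X$
$S{\left(t \right)} = -7 + t$ ($S{\left(t \right)} = t - 7 = -7 + t$)
$\frac{S{\left(-153 - -139 \right)}}{21338} = \frac{-7 - 14}{21338} = \left(-7 + \left(-153 + 139\right)\right) \frac{1}{21338} = \left(-7 - 14\right) \frac{1}{21338} = \left(-21\right) \frac{1}{21338} = - \frac{21}{21338}$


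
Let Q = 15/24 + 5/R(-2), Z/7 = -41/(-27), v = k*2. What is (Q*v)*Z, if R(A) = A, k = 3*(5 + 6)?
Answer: -15785/12 ≈ -1315.4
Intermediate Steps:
k = 33 (k = 3*11 = 33)
v = 66 (v = 33*2 = 66)
Z = 287/27 (Z = 7*(-41/(-27)) = 7*(-41*(-1/27)) = 7*(41/27) = 287/27 ≈ 10.630)
Q = -15/8 (Q = 15/24 + 5/(-2) = 15*(1/24) + 5*(-½) = 5/8 - 5/2 = -15/8 ≈ -1.8750)
(Q*v)*Z = -15/8*66*(287/27) = -495/4*287/27 = -15785/12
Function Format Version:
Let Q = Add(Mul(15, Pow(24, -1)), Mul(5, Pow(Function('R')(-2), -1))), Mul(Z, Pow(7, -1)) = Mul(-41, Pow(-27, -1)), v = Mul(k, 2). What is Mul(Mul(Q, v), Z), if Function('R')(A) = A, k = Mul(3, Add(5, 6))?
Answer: Rational(-15785, 12) ≈ -1315.4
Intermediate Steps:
k = 33 (k = Mul(3, 11) = 33)
v = 66 (v = Mul(33, 2) = 66)
Z = Rational(287, 27) (Z = Mul(7, Mul(-41, Pow(-27, -1))) = Mul(7, Mul(-41, Rational(-1, 27))) = Mul(7, Rational(41, 27)) = Rational(287, 27) ≈ 10.630)
Q = Rational(-15, 8) (Q = Add(Mul(15, Pow(24, -1)), Mul(5, Pow(-2, -1))) = Add(Mul(15, Rational(1, 24)), Mul(5, Rational(-1, 2))) = Add(Rational(5, 8), Rational(-5, 2)) = Rational(-15, 8) ≈ -1.8750)
Mul(Mul(Q, v), Z) = Mul(Mul(Rational(-15, 8), 66), Rational(287, 27)) = Mul(Rational(-495, 4), Rational(287, 27)) = Rational(-15785, 12)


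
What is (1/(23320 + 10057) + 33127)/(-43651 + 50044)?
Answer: 368559960/71126387 ≈ 5.1818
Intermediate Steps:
(1/(23320 + 10057) + 33127)/(-43651 + 50044) = (1/33377 + 33127)/6393 = (1/33377 + 33127)*(1/6393) = (1105679880/33377)*(1/6393) = 368559960/71126387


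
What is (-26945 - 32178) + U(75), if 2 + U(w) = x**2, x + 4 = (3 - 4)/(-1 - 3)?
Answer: -945775/16 ≈ -59111.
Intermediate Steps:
x = -15/4 (x = -4 + (3 - 4)/(-1 - 3) = -4 - 1/(-4) = -4 - 1*(-1/4) = -4 + 1/4 = -15/4 ≈ -3.7500)
U(w) = 193/16 (U(w) = -2 + (-15/4)**2 = -2 + 225/16 = 193/16)
(-26945 - 32178) + U(75) = (-26945 - 32178) + 193/16 = -59123 + 193/16 = -945775/16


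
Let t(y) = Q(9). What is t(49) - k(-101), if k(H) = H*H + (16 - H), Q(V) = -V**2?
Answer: -10399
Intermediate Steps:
t(y) = -81 (t(y) = -1*9**2 = -1*81 = -81)
k(H) = 16 + H**2 - H (k(H) = H**2 + (16 - H) = 16 + H**2 - H)
t(49) - k(-101) = -81 - (16 + (-101)**2 - 1*(-101)) = -81 - (16 + 10201 + 101) = -81 - 1*10318 = -81 - 10318 = -10399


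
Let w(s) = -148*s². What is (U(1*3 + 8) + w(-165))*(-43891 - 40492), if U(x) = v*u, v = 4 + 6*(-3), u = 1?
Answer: 340005603262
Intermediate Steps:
v = -14 (v = 4 - 18 = -14)
U(x) = -14 (U(x) = -14*1 = -14)
(U(1*3 + 8) + w(-165))*(-43891 - 40492) = (-14 - 148*(-165)²)*(-43891 - 40492) = (-14 - 148*27225)*(-84383) = (-14 - 4029300)*(-84383) = -4029314*(-84383) = 340005603262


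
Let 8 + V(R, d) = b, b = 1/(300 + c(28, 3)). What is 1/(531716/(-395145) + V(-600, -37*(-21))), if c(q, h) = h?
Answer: -39909645/372848761 ≈ -0.10704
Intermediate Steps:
b = 1/303 (b = 1/(300 + 3) = 1/303 ≈ 0.0033003)
V(R, d) = -2423/303 (V(R, d) = -8 + 1/303 = -2423/303)
1/(531716/(-395145) + V(-600, -37*(-21))) = 1/(531716/(-395145) - 2423/303) = 1/(531716*(-1/395145) - 2423/303) = 1/(-531716/395145 - 2423/303) = 1/(-372848761/39909645) = -39909645/372848761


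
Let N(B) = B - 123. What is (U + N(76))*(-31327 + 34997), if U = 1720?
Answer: 6139910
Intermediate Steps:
N(B) = -123 + B
(U + N(76))*(-31327 + 34997) = (1720 + (-123 + 76))*(-31327 + 34997) = (1720 - 47)*3670 = 1673*3670 = 6139910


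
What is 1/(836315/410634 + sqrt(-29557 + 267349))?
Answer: -343419373710/40095854664101927 + 674481127824*sqrt(14862)/40095854664101927 ≈ 0.0020422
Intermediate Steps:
1/(836315/410634 + sqrt(-29557 + 267349)) = 1/(836315*(1/410634) + sqrt(237792)) = 1/(836315/410634 + 4*sqrt(14862))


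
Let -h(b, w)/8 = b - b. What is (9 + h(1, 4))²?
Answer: 81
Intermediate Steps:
h(b, w) = 0 (h(b, w) = -8*(b - b) = -8*0 = 0)
(9 + h(1, 4))² = (9 + 0)² = 9² = 81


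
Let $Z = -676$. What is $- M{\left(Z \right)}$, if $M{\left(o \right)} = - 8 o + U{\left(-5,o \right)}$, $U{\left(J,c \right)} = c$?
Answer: $-4732$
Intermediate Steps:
$M{\left(o \right)} = - 7 o$ ($M{\left(o \right)} = - 8 o + o = - 7 o$)
$- M{\left(Z \right)} = - \left(-7\right) \left(-676\right) = \left(-1\right) 4732 = -4732$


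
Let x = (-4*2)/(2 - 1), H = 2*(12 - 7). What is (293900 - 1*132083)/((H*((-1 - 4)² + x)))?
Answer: 161817/170 ≈ 951.86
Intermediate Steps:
H = 10 (H = 2*5 = 10)
x = -8 (x = -8/1 = -8*1 = -8)
(293900 - 1*132083)/((H*((-1 - 4)² + x))) = (293900 - 1*132083)/((10*((-1 - 4)² - 8))) = (293900 - 132083)/((10*((-5)² - 8))) = 161817/((10*(25 - 8))) = 161817/((10*17)) = 161817/170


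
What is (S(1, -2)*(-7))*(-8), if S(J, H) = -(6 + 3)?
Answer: -504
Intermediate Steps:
S(J, H) = -9 (S(J, H) = -1*9 = -9)
(S(1, -2)*(-7))*(-8) = -9*(-7)*(-8) = 63*(-8) = -504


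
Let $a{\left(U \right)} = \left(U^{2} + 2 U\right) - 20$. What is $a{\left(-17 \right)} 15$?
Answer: $3525$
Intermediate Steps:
$a{\left(U \right)} = -20 + U^{2} + 2 U$
$a{\left(-17 \right)} 15 = \left(-20 + \left(-17\right)^{2} + 2 \left(-17\right)\right) 15 = \left(-20 + 289 - 34\right) 15 = 235 \cdot 15 = 3525$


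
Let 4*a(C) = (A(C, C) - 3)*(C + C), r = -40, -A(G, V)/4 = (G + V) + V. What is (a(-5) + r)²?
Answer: 133225/4 ≈ 33306.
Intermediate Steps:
A(G, V) = -8*V - 4*G (A(G, V) = -4*((G + V) + V) = -4*(G + 2*V) = -8*V - 4*G)
a(C) = C*(-3 - 12*C)/2 (a(C) = (((-8*C - 4*C) - 3)*(C + C))/4 = ((-12*C - 3)*(2*C))/4 = ((-3 - 12*C)*(2*C))/4 = (2*C*(-3 - 12*C))/4 = C*(-3 - 12*C)/2)
(a(-5) + r)² = (-3/2*(-5)*(1 + 4*(-5)) - 40)² = (-3/2*(-5)*(1 - 20) - 40)² = (-3/2*(-5)*(-19) - 40)² = (-285/2 - 40)² = (-365/2)² = 133225/4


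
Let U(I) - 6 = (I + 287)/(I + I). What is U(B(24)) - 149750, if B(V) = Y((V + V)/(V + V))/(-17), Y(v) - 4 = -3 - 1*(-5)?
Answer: -1801801/12 ≈ -1.5015e+5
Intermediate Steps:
Y(v) = 6 (Y(v) = 4 + (-3 - 1*(-5)) = 4 + (-3 + 5) = 4 + 2 = 6)
B(V) = -6/17 (B(V) = 6/(-17) = 6*(-1/17) = -6/17)
U(I) = 6 + (287 + I)/(2*I) (U(I) = 6 + (I + 287)/(I + I) = 6 + (287 + I)/((2*I)) = 6 + (287 + I)*(1/(2*I)) = 6 + (287 + I)/(2*I))
U(B(24)) - 149750 = (287 + 13*(-6/17))/(2*(-6/17)) - 149750 = (½)*(-17/6)*(287 - 78/17) - 149750 = (½)*(-17/6)*(4801/17) - 149750 = -4801/12 - 149750 = -1801801/12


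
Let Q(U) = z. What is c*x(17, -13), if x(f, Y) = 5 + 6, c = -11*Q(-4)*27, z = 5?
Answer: -16335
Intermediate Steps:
Q(U) = 5
c = -1485 (c = -11*5*27 = -55*27 = -1485)
x(f, Y) = 11
c*x(17, -13) = -1485*11 = -16335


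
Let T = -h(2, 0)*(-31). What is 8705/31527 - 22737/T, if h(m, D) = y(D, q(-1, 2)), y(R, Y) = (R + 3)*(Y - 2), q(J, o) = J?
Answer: 2577986/31527 ≈ 81.771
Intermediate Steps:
y(R, Y) = (-2 + Y)*(3 + R) (y(R, Y) = (3 + R)*(-2 + Y) = (-2 + Y)*(3 + R))
h(m, D) = -9 - 3*D (h(m, D) = -6 - 2*D + 3*(-1) + D*(-1) = -6 - 2*D - 3 - D = -9 - 3*D)
T = -279 (T = -(-9 - 3*0)*(-31) = -(-9 + 0)*(-31) = -1*(-9)*(-31) = 9*(-31) = -279)
8705/31527 - 22737/T = 8705/31527 - 22737/(-279) = 8705*(1/31527) - 22737*(-1/279) = 8705/31527 + 7579/93 = 2577986/31527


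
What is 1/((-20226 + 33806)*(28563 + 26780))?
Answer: 1/751557940 ≈ 1.3306e-9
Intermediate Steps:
1/((-20226 + 33806)*(28563 + 26780)) = 1/(13580*55343) = 1/751557940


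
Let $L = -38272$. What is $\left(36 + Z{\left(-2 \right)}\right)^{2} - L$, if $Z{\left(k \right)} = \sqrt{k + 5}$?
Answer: $39571 + 72 \sqrt{3} \approx 39696.0$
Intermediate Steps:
$Z{\left(k \right)} = \sqrt{5 + k}$
$\left(36 + Z{\left(-2 \right)}\right)^{2} - L = \left(36 + \sqrt{5 - 2}\right)^{2} - -38272 = \left(36 + \sqrt{3}\right)^{2} + 38272 = 38272 + \left(36 + \sqrt{3}\right)^{2}$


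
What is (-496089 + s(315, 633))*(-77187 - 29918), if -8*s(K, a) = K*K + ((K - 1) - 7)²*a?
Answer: 3412769835585/4 ≈ 8.5319e+11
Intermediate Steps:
s(K, a) = -K²/8 - a*(-8 + K)²/8 (s(K, a) = -(K*K + ((K - 1) - 7)²*a)/8 = -(K² + ((-1 + K) - 7)²*a)/8 = -(K² + (-8 + K)²*a)/8 = -(K² + a*(-8 + K)²)/8 = -K²/8 - a*(-8 + K)²/8)
(-496089 + s(315, 633))*(-77187 - 29918) = (-496089 + (-⅛*315² - ⅛*633*(-8 + 315)²))*(-77187 - 29918) = (-496089 + (-⅛*99225 - ⅛*633*307²))*(-107105) = (-496089 + (-99225/8 - ⅛*633*94249))*(-107105) = (-496089 + (-99225/8 - 59659617/8))*(-107105) = (-496089 - 29879421/4)*(-107105) = -31863777/4*(-107105) = 3412769835585/4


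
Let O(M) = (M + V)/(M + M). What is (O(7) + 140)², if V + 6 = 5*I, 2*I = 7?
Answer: 15657849/784 ≈ 19972.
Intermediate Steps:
I = 7/2 (I = (½)*7 = 7/2 ≈ 3.5000)
V = 23/2 (V = -6 + 5*(7/2) = -6 + 35/2 = 23/2 ≈ 11.500)
O(M) = (23/2 + M)/(2*M) (O(M) = (M + 23/2)/(M + M) = (23/2 + M)/((2*M)) = (23/2 + M)*(1/(2*M)) = (23/2 + M)/(2*M))
(O(7) + 140)² = ((¼)*(23 + 2*7)/7 + 140)² = ((¼)*(⅐)*(23 + 14) + 140)² = ((¼)*(⅐)*37 + 140)² = (37/28 + 140)² = (3957/28)² = 15657849/784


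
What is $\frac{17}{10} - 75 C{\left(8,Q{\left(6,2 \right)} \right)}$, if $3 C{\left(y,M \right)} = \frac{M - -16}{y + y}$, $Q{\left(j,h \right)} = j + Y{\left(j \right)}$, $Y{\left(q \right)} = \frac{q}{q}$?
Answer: $- \frac{2739}{80} \approx -34.237$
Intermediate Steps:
$Y{\left(q \right)} = 1$
$Q{\left(j,h \right)} = 1 + j$ ($Q{\left(j,h \right)} = j + 1 = 1 + j$)
$C{\left(y,M \right)} = \frac{16 + M}{6 y}$ ($C{\left(y,M \right)} = \frac{\left(M - -16\right) \frac{1}{y + y}}{3} = \frac{\left(M + 16\right) \frac{1}{2 y}}{3} = \frac{\left(16 + M\right) \frac{1}{2 y}}{3} = \frac{\frac{1}{2} \frac{1}{y} \left(16 + M\right)}{3} = \frac{16 + M}{6 y}$)
$\frac{17}{10} - 75 C{\left(8,Q{\left(6,2 \right)} \right)} = \frac{17}{10} - 75 \frac{16 + \left(1 + 6\right)}{6 \cdot 8} = 17 \cdot \frac{1}{10} - 75 \cdot \frac{1}{6} \cdot \frac{1}{8} \left(16 + 7\right) = \frac{17}{10} - 75 \cdot \frac{1}{6} \cdot \frac{1}{8} \cdot 23 = \frac{17}{10} - \frac{575}{16} = - \frac{2739}{80}$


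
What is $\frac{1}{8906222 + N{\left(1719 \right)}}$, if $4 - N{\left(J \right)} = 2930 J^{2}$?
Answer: $- \frac{1}{8649129504} \approx -1.1562 \cdot 10^{-10}$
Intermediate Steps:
$N{\left(J \right)} = 4 - 2930 J^{2}$
$\frac{1}{8906222 + N{\left(1719 \right)}} = \frac{1}{8906222 + \left(4 - 2930 \cdot 1719^{2}\right)} = \frac{1}{8906222 + \left(4 - 8658035730\right)} = \frac{1}{8906222 - 8658035726} = \frac{1}{-8649129504} = - \frac{1}{8649129504}$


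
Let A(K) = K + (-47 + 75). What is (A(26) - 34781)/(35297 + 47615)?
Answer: -34727/82912 ≈ -0.41884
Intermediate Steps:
A(K) = 28 + K (A(K) = K + 28 = 28 + K)
(A(26) - 34781)/(35297 + 47615) = ((28 + 26) - 34781)/(35297 + 47615) = (54 - 34781)/82912 = -34727*1/82912 = -34727/82912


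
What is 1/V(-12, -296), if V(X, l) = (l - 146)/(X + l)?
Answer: 154/221 ≈ 0.69683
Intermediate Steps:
V(X, l) = (-146 + l)/(X + l)
1/V(-12, -296) = 1/((-146 - 296)/(-12 - 296)) = 1/(-442/(-308)) = 1/(-1/308*(-442)) = 1/(221/154) = 154/221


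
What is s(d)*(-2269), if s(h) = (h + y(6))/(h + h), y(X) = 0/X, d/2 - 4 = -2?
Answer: -2269/2 ≈ -1134.5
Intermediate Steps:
d = 4 (d = 8 + 2*(-2) = 8 - 4 = 4)
y(X) = 0
s(h) = ½ (s(h) = (h + 0)/(h + h) = h/((2*h)) = h*(1/(2*h)) = ½)
s(d)*(-2269) = (½)*(-2269) = -2269/2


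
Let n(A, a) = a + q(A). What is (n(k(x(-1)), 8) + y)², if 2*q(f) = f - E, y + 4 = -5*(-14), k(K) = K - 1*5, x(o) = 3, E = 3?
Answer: 20449/4 ≈ 5112.3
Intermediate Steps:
k(K) = -5 + K (k(K) = K - 5 = -5 + K)
y = 66 (y = -4 - 5*(-14) = -4 + 70 = 66)
q(f) = -3/2 + f/2 (q(f) = (f - 1*3)/2 = (f - 3)/2 = (-3 + f)/2 = -3/2 + f/2)
n(A, a) = -3/2 + a + A/2 (n(A, a) = a + (-3/2 + A/2) = -3/2 + a + A/2)
(n(k(x(-1)), 8) + y)² = ((-3/2 + 8 + (-5 + 3)/2) + 66)² = ((-3/2 + 8 + (½)*(-2)) + 66)² = ((-3/2 + 8 - 1) + 66)² = (11/2 + 66)² = (143/2)² = 20449/4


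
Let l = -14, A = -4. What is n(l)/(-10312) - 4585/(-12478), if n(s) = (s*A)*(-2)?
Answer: 6084757/16084142 ≈ 0.37831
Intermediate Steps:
n(s) = 8*s (n(s) = (s*(-4))*(-2) = -4*s*(-2) = 8*s)
n(l)/(-10312) - 4585/(-12478) = (8*(-14))/(-10312) - 4585/(-12478) = -112*(-1/10312) - 4585*(-1/12478) = 14/1289 + 4585/12478 = 6084757/16084142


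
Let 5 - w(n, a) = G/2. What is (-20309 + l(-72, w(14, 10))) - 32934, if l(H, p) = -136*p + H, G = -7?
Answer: -54471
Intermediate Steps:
w(n, a) = 17/2 (w(n, a) = 5 - (-7)/2 = 5 - 1*(-7/2) = 5 + 7/2 = 17/2)
l(H, p) = H - 136*p
(-20309 + l(-72, w(14, 10))) - 32934 = (-20309 + (-72 - 136*17/2)) - 32934 = (-20309 + (-72 - 1156)) - 32934 = (-20309 - 1228) - 32934 = -21537 - 32934 = -54471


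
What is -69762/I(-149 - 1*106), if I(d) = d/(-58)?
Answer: -1348732/85 ≈ -15867.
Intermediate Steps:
I(d) = -d/58 (I(d) = d*(-1/58) = -d/58)
-69762/I(-149 - 1*106) = -69762*(-58/(-149 - 1*106)) = -69762*(-58/(-149 - 106)) = -69762/((-1/58*(-255))) = -69762/255/58 = -69762*58/255 = -1348732/85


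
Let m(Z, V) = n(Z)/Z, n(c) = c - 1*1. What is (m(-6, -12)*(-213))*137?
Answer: -68089/2 ≈ -34045.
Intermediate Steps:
n(c) = -1 + c (n(c) = c - 1 = -1 + c)
m(Z, V) = (-1 + Z)/Z
(m(-6, -12)*(-213))*137 = (((-1 - 6)/(-6))*(-213))*137 = (-⅙*(-7)*(-213))*137 = ((7/6)*(-213))*137 = -497/2*137 = -68089/2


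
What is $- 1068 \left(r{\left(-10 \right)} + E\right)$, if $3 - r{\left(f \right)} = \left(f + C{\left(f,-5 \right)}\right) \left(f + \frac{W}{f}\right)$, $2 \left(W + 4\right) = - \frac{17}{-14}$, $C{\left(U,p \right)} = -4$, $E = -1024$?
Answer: $1234875$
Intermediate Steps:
$W = - \frac{95}{28}$ ($W = -4 + \frac{\left(-17\right) \frac{1}{-14}}{2} = -4 + \frac{\left(-17\right) \left(- \frac{1}{14}\right)}{2} = -4 + \frac{1}{2} \cdot \frac{17}{14} = -4 + \frac{17}{28} = - \frac{95}{28} \approx -3.3929$)
$r{\left(f \right)} = 3 - \left(-4 + f\right) \left(f - \frac{95}{28 f}\right)$ ($r{\left(f \right)} = 3 - \left(f - 4\right) \left(f - \frac{95}{28 f}\right) = 3 - \left(-4 + f\right) \left(f - \frac{95}{28 f}\right)$)
$- 1068 \left(r{\left(-10 \right)} + E\right) = - 1068 \left(\left(\frac{179}{28} - \left(-10\right)^{2} + 4 \left(-10\right) - \frac{95}{7 \left(-10\right)}\right) - 1024\right) = - 1068 \left(\left(\frac{179}{28} - 100 - 40 - - \frac{19}{14}\right) - 1024\right) = - 1068 \left(\left(\frac{179}{28} - 100 - 40 + \frac{19}{14}\right) - 1024\right) = - 1068 \left(- \frac{529}{4} - 1024\right) = \left(-1068\right) \left(- \frac{4625}{4}\right) = 1234875$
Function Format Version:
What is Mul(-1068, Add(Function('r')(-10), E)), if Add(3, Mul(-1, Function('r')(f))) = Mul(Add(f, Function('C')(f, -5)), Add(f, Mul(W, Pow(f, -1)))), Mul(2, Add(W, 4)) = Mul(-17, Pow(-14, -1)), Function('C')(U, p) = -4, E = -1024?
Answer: 1234875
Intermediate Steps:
W = Rational(-95, 28) (W = Add(-4, Mul(Rational(1, 2), Mul(-17, Pow(-14, -1)))) = Add(-4, Mul(Rational(1, 2), Mul(-17, Rational(-1, 14)))) = Add(-4, Mul(Rational(1, 2), Rational(17, 14))) = Add(-4, Rational(17, 28)) = Rational(-95, 28) ≈ -3.3929)
Function('r')(f) = Add(3, Mul(-1, Add(-4, f), Add(f, Mul(Rational(-95, 28), Pow(f, -1))))) (Function('r')(f) = Add(3, Mul(-1, Mul(Add(f, -4), Add(f, Mul(Rational(-95, 28), Pow(f, -1)))))) = Add(3, Mul(-1, Mul(Add(-4, f), Add(f, Mul(Rational(-95, 28), Pow(f, -1)))))) = Add(3, Mul(-1, Add(-4, f), Add(f, Mul(Rational(-95, 28), Pow(f, -1))))))
Mul(-1068, Add(Function('r')(-10), E)) = Mul(-1068, Add(Add(Rational(179, 28), Mul(-1, Pow(-10, 2)), Mul(4, -10), Mul(Rational(-95, 7), Pow(-10, -1))), -1024)) = Mul(-1068, Add(Add(Rational(179, 28), Mul(-1, 100), -40, Mul(Rational(-95, 7), Rational(-1, 10))), -1024)) = Mul(-1068, Add(Add(Rational(179, 28), -100, -40, Rational(19, 14)), -1024)) = Mul(-1068, Add(Rational(-529, 4), -1024)) = Mul(-1068, Rational(-4625, 4)) = 1234875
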